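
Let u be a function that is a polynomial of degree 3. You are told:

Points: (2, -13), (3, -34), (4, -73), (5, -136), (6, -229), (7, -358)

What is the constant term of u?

First differences: -21, -39, -63, -93, -129. Second differences: -18, -24, -30, -36. Third differences: -6, -6, -6.
Level-3 differences are constant, so u has degree 3.
Fitting a degree-3 polynomial gives u(x) = -x³ - 2x - 1.
The constant term is u(0) = -1.

-1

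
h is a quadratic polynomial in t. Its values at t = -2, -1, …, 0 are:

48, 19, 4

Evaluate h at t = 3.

43

Write h(t) = at² + bt + c; the 3 given values yield a linear system in the 3 coefficients.
Solving, h(t) = 7t² - 8t + 4.
Then h(3) = 43.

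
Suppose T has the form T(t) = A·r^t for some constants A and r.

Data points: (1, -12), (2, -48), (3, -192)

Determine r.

Consecutive ratio: -48/(-12) = 4, and -192/(-48) = 4, so r = 4.
Then A·4^1 = -12 gives A = -3, and T(t) = -3·4^t.

4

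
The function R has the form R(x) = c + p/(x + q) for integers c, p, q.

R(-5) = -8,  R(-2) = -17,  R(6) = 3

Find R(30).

(R(x) − c)(x + q) = p for each data point; the three points give a linear system in c and q, then p follows.
Solving: c = -2, q = 0, p = 30, so R(x) = -2 + 30/(x + 0).
Then R(30) = -2 + 30/30 = -1.

-1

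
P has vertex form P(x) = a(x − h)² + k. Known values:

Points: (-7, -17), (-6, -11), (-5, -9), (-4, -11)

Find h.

-5

First differences 6, 2, -2; second difference -4 = 2a, so a = -2.
Expanding, the x-coefficient is −2ah = 4h; matching it to the data gives h = -5, and then k = -9.
So P(x) = -2(x + 5)² − 9.
Hence h = -5.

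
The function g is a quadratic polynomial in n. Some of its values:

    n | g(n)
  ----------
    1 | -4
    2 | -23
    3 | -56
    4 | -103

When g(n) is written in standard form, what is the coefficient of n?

2

First differences: -19, -33, -47. Second differences: -14, -14.
Level-2 differences are constant, so g has degree 2.
Fitting a degree-2 polynomial gives g(n) = -7n² + 2n + 1.
The coefficient of n is 2.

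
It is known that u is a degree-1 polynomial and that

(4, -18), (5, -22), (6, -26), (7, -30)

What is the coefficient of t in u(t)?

-4

First differences: -4, -4, -4.
Level-1 differences are constant, so u has degree 1.
Fitting a degree-1 polynomial gives u(t) = -4t - 2.
The coefficient of t is -4.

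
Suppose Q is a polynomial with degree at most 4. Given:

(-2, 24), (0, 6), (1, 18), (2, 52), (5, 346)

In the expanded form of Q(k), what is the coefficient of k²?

Write Q(k) = ak^4 + bk³ + ck² + dk + e; the 5 given values yield a linear system in the 5 coefficients.
Solving, the leading coefficient vanishes, and Q(k) = k³ + 8k² + 3k + 6.
The coefficient of k² is 8.

8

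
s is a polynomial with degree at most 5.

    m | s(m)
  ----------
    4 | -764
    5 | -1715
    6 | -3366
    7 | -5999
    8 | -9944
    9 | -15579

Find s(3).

-279

First differences: -951, -1651, -2633, -3945, -5635. Second differences: -700, -982, -1312, -1690. Third differences: -282, -330, -378. Fourth differences: -48, -48.
Level-4 differences are constant, so s has degree 4.
Fitting a degree-4 polynomial gives s(m) = -2m^4 - 3m³ - 3m² - 3m.
Then s(3) = -279.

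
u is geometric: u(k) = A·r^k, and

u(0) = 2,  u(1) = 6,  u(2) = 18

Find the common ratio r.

3

Consecutive ratio: 6/2 = 3, and 18/6 = 3, so r = 3.
Then A·3^0 = 2 gives A = 2, and u(k) = 2·3^k.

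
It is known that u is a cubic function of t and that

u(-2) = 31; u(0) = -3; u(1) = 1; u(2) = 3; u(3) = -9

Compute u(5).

Write u(t) = at³ + bt² + ct + d; the 5 given values yield a linear system in the 4 coefficients.
Solving, u(t) = -2t³ + 5t² + t - 3.
Then u(5) = -123.

-123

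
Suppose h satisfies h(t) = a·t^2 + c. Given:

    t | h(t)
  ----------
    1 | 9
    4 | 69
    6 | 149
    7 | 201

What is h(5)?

105

From h(1) = 9 and h(4) = 69: 1a + c = 9 and 16a + c = 69.
Subtracting: 15a = 60, so a = 4; then c = 9 − 4·1 = 5.
So h(t) = 4t² + 5, and h(5) = 105.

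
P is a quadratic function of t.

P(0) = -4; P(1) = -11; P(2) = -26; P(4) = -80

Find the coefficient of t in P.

Write P(t) = at² + bt + c; the 4 given values yield a linear system in the 3 coefficients.
Solving, P(t) = -4t² - 3t - 4.
The coefficient of t is -3.

-3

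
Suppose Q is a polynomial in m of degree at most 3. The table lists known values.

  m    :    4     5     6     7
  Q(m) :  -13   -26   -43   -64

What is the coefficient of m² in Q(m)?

First differences: -13, -17, -21. Second differences: -4, -4.
Level-2 differences are constant, so Q has degree 2.
Fitting a degree-2 polynomial gives Q(m) = -2m² + 5m - 1.
The coefficient of m² is -2.

-2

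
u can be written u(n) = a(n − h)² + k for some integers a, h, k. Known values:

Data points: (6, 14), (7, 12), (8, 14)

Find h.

7

First differences -2, 2; second difference 4 = 2a, so a = 2.
Expanding, the n-coefficient is −2ah = -4h; matching it to the data gives h = 7, and then k = 12.
So u(n) = 2(n − 7)² + 12.
Hence h = 7.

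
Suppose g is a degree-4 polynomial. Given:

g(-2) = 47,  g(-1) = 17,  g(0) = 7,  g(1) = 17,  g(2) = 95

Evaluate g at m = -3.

Write g(m) = am^4 + bm³ + cm² + dm + e; the 5 given values yield a linear system in the 5 coefficients.
Solving, g(m) = 2m^4 + 4m³ + 8m² - 4m + 7.
Then g(-3) = 145.

145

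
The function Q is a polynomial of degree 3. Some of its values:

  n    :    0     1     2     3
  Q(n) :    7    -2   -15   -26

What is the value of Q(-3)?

-50

Write Q(n) = an³ + bn² + cn + d; the 4 given values yield a linear system in the 4 coefficients.
Solving, Q(n) = n³ - 5n² - 5n + 7.
Then Q(-3) = -50.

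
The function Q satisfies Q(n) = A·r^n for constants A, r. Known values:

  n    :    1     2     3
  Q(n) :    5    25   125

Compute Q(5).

Consecutive ratio: 25/5 = 5, and 125/25 = 5, so r = 5.
Then A·5^1 = 5 gives A = 1, and Q(n) = 1·5^n.
Q(5) = 1·5^5 = 3125.

3125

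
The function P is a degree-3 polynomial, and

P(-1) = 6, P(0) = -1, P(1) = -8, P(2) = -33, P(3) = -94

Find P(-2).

First differences: -7, -7, -25, -61. Second differences: 0, -18, -36. Third differences: -18, -18.
Level-3 differences are constant, so P has degree 3.
Fitting a degree-3 polynomial gives P(m) = -3m³ - 4m - 1.
Then P(-2) = 31.

31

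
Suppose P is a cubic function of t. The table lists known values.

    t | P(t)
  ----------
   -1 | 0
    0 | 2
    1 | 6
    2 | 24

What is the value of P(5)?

Write P(t) = at³ + bt² + ct + d; the 4 given values yield a linear system in the 4 coefficients.
Solving, P(t) = 2t³ + t² + t + 2.
Then P(5) = 282.

282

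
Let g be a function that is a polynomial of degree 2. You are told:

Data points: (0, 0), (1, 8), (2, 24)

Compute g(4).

80

Write g(m) = am² + bm + c; the 3 given values yield a linear system in the 3 coefficients.
Solving, g(m) = 4m² + 4m.
Then g(4) = 80.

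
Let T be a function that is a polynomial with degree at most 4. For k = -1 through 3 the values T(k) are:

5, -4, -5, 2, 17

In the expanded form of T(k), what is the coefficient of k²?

Write T(k) = ak^4 + bk³ + ck² + dk + e; the 5 given values yield a linear system in the 5 coefficients.
Solving, the top 2 coefficients vanish, and T(k) = 4k² - 5k - 4.
The coefficient of k² is 4.

4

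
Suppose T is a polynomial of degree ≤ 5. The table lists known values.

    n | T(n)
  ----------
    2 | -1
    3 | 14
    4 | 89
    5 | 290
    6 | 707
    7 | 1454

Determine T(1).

Write T(n) = an^5 + bn^4 + cn³ + dn² + en + p; the 6 given values yield a linear system in the 6 coefficients.
Solving, the leading coefficient vanishes, and T(n) = n^4 - 3n³ + 2n² - 3n + 5.
Then T(1) = 2.

2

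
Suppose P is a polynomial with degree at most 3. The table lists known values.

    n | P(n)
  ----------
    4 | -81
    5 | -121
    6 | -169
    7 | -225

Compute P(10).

First differences: -40, -48, -56. Second differences: -8, -8.
Level-2 differences are constant, so P has degree 2.
Fitting a degree-2 polynomial gives P(n) = -4n² - 4n - 1.
Then P(10) = -441.

-441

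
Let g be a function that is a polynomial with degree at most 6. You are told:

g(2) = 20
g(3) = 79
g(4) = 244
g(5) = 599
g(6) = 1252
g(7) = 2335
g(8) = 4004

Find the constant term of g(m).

First differences: 59, 165, 355, 653, 1083, 1669. Second differences: 106, 190, 298, 430, 586. Third differences: 84, 108, 132, 156. Fourth differences: 24, 24, 24.
Level-4 differences are constant, so g has degree 4.
Fitting a degree-4 polynomial gives g(m) = m^4 - 2m² + 4m + 4.
The constant term is g(0) = 4.

4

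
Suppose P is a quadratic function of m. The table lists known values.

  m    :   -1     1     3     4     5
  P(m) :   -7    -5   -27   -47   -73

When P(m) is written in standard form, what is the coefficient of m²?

Write P(m) = am² + bm + c; the 5 given values yield a linear system in the 3 coefficients.
Solving, P(m) = -3m² + m - 3.
The coefficient of m² is -3.

-3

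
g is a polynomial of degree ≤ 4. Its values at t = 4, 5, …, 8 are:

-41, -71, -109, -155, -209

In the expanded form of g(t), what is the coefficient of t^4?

First differences: -30, -38, -46, -54. Second differences: -8, -8, -8.
Level-2 differences are constant, so g has degree 2.
Fitting a degree-2 polynomial gives g(t) = -4t² + 6t - 1.
The coefficient of t^4 is 0.

0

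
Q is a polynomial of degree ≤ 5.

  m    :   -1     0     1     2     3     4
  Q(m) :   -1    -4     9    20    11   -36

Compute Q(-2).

36

First differences: -3, 13, 11, -9, -47. Second differences: 16, -2, -20, -38. Third differences: -18, -18, -18.
Level-3 differences are constant, so Q has degree 3.
Fitting a degree-3 polynomial gives Q(m) = -3m³ + 8m² + 8m - 4.
Then Q(-2) = 36.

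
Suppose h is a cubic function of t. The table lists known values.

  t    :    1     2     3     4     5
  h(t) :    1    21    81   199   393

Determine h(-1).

First differences: 20, 60, 118, 194. Second differences: 40, 58, 76. Third differences: 18, 18.
Level-3 differences are constant, so h has degree 3.
Fitting a degree-3 polynomial gives h(t) = 3t³ + 2t² - 7t + 3.
Then h(-1) = 9.

9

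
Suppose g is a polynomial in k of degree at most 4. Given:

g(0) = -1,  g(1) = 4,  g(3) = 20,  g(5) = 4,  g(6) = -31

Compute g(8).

Write g(k) = ak^4 + bk³ + ck² + dk + e; the 5 given values yield a linear system in the 5 coefficients.
Solving, the leading coefficient vanishes, and g(k) = -k³ + 5k² + k - 1.
Then g(8) = -185.

-185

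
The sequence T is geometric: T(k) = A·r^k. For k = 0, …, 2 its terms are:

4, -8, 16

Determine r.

Consecutive ratio: -8/4 = -2, and 16/(-8) = -2, so r = -2.
Then A·(-2)^0 = 4 gives A = 4, and T(k) = 4·(-2)^k.

-2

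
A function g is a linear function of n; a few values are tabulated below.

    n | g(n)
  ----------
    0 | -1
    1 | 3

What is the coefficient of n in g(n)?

Write g(n) = an + b; the 2 given values yield a linear system in the 2 coefficients.
Solving, g(n) = 4n - 1.
The coefficient of n is 4.

4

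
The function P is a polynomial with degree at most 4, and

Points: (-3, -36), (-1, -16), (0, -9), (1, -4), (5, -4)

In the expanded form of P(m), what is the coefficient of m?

6

Write P(m) = am^4 + bm³ + cm² + dm + e; the 5 given values yield a linear system in the 5 coefficients.
Solving, the top 2 coefficients vanish, and P(m) = -m² + 6m - 9.
The coefficient of m is 6.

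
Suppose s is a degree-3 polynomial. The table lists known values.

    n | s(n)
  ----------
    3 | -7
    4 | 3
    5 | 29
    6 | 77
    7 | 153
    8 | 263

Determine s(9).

First differences: 10, 26, 48, 76, 110. Second differences: 16, 22, 28, 34. Third differences: 6, 6, 6.
Level-3 differences are constant, so s has degree 3.
Extending the table by one column gives the next first difference 150, so s(9) = 263 + 150 = 413.

413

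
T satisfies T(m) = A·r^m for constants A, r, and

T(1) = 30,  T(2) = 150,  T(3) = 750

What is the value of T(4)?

Consecutive ratio: 150/30 = 5, and 750/150 = 5, so r = 5.
Then A·5^1 = 30 gives A = 6, and T(m) = 6·5^m.
T(4) = 6·5^4 = 3750.

3750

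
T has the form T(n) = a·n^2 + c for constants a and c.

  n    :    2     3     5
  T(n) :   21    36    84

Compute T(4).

57

From T(2) = 21 and T(3) = 36: 4a + c = 21 and 9a + c = 36.
Subtracting: 5a = 15, so a = 3; then c = 21 − 3·4 = 9.
So T(n) = 3n² + 9, and T(4) = 57.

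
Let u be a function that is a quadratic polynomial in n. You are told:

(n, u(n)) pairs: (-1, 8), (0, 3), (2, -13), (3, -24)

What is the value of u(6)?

Write u(n) = an² + bn + c; the 4 given values yield a linear system in the 3 coefficients.
Solving, u(n) = -n² - 6n + 3.
Then u(6) = -69.

-69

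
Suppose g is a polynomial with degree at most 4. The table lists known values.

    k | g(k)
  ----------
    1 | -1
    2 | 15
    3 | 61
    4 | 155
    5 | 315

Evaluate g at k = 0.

-5

Write g(k) = ak^4 + bk³ + ck² + dk + e; the 5 given values yield a linear system in the 5 coefficients.
Solving, the leading coefficient vanishes, and g(k) = 3k³ - 3k² + 4k - 5.
Then g(0) = -5.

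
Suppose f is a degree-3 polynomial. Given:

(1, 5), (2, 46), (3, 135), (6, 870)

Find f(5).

Write f(t) = at³ + bt² + ct + d; the 4 given values yield a linear system in the 4 coefficients.
Solving, f(t) = 3t³ + 6t² + 2t - 6.
Then f(5) = 529.

529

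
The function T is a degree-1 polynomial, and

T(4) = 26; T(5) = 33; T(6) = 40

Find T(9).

61

First differences: 7, 7.
Level-1 differences are constant, so T has degree 1.
Fitting a degree-1 polynomial gives T(n) = 7n - 2.
Then T(9) = 61.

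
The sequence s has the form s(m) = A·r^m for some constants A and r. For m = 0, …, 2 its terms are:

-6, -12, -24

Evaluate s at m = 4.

Consecutive ratio: -12/(-6) = 2, and -24/(-12) = 2, so r = 2.
Then A·2^0 = -6 gives A = -6, and s(m) = -6·2^m.
s(4) = -6·2^4 = -96.

-96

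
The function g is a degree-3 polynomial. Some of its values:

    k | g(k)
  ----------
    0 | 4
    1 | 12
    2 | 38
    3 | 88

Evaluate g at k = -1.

Write g(k) = ak³ + bk² + ck + d; the 4 given values yield a linear system in the 4 coefficients.
Solving, g(k) = k³ + 6k² + k + 4.
Then g(-1) = 8.

8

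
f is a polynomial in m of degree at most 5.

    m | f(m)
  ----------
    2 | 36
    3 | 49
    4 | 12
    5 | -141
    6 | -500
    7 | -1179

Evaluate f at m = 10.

-6636

Write f(m) = am^5 + bm^4 + cm³ + dm² + em + p; the 6 given values yield a linear system in the 6 coefficients.
Solving, the leading coefficient vanishes, and f(m) = -m^4 + 3m³ + 3m² + 6m + 4.
Then f(10) = -6636.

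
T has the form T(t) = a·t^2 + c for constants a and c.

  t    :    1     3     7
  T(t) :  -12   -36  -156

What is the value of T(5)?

From T(1) = -12 and T(3) = -36: 1a + c = -12 and 9a + c = -36.
Subtracting: 8a = -24, so a = -3; then c = -12 − (-3)·1 = -9.
So T(t) = -3t² − 9, and T(5) = -84.

-84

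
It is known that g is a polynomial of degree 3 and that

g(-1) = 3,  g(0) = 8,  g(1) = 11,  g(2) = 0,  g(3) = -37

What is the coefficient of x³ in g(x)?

Write g(x) = ax³ + bx² + cx + d; the 5 given values yield a linear system in the 4 coefficients.
Solving, g(x) = -2x³ - x² + 6x + 8.
The coefficient of x³ is -2.

-2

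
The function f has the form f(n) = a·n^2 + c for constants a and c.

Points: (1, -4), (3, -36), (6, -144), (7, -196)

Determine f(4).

-64

From f(1) = -4 and f(3) = -36: 1a + c = -4 and 9a + c = -36.
Subtracting: 8a = -32, so a = -4; then c = -4 − (-4)·1 = 0.
So f(n) = -4n² + 0, and f(4) = -64.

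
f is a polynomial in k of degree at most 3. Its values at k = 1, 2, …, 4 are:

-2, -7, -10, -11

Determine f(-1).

14

First differences: -5, -3, -1. Second differences: 2, 2.
Level-2 differences are constant, so f has degree 2.
Fitting a degree-2 polynomial gives f(k) = k² - 8k + 5.
Then f(-1) = 14.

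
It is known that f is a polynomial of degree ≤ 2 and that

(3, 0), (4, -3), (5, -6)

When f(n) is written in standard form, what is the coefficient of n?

-3

First differences: -3, -3.
Level-1 differences are constant, so f has degree 1.
Fitting a degree-1 polynomial gives f(n) = -3n + 9.
The coefficient of n is -3.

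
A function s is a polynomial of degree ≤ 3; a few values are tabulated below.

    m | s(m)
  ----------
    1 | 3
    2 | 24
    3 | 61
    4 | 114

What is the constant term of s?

-2

First differences: 21, 37, 53. Second differences: 16, 16.
Level-2 differences are constant, so s has degree 2.
Fitting a degree-2 polynomial gives s(m) = 8m² - 3m - 2.
The constant term is s(0) = -2.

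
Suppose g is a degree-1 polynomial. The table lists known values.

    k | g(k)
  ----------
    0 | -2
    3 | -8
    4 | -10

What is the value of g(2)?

Write g(k) = ak + b; the 3 given values yield a linear system in the 2 coefficients.
Solving, g(k) = -2k - 2.
Then g(2) = -6.

-6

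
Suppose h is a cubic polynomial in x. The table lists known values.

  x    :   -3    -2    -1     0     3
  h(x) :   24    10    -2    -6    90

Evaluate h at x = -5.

Write h(x) = ax³ + bx² + cx + d; the 5 given values yield a linear system in the 4 coefficients.
Solving, h(x) = x³ + 7x² + 2x - 6.
Then h(-5) = 34.

34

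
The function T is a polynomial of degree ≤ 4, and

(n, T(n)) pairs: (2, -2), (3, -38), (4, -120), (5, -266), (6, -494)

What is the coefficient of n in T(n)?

First differences: -36, -82, -146, -228. Second differences: -46, -64, -82. Third differences: -18, -18.
Level-3 differences are constant, so T has degree 3.
Fitting a degree-3 polynomial gives T(n) = -3n³ + 4n² + n + 4.
The coefficient of n is 1.

1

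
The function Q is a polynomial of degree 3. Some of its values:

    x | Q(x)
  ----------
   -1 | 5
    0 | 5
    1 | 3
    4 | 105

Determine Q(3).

41

Write Q(x) = ax³ + bx² + cx + d; the 4 given values yield a linear system in the 4 coefficients.
Solving, Q(x) = 2x³ - x² - 3x + 5.
Then Q(3) = 41.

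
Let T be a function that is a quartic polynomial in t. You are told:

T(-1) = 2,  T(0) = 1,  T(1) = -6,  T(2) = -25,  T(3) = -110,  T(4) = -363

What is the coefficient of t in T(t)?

First differences: -1, -7, -19, -85, -253. Second differences: -6, -12, -66, -168. Third differences: -6, -54, -102. Fourth differences: -48, -48.
Level-4 differences are constant, so T has degree 4.
Fitting a degree-4 polynomial gives T(t) = -2t^4 + 3t³ - t² - 7t + 1.
The coefficient of t is -7.

-7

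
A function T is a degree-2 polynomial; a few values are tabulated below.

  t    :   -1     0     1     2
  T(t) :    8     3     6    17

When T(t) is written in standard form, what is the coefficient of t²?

First differences: -5, 3, 11. Second differences: 8, 8.
Level-2 differences are constant, so T has degree 2.
Fitting a degree-2 polynomial gives T(t) = 4t² - t + 3.
The coefficient of t² is 4.

4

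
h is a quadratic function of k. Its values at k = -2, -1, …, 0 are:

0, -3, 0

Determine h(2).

Write h(k) = ak² + bk + c; the 3 given values yield a linear system in the 3 coefficients.
Solving, h(k) = 3k² + 6k.
Then h(2) = 24.

24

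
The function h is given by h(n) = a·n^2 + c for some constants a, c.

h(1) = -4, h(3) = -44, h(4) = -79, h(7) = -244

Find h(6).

-179

From h(1) = -4 and h(3) = -44: 1a + c = -4 and 9a + c = -44.
Subtracting: 8a = -40, so a = -5; then c = -4 − (-5)·1 = 1.
So h(n) = -5n² + 1, and h(6) = -179.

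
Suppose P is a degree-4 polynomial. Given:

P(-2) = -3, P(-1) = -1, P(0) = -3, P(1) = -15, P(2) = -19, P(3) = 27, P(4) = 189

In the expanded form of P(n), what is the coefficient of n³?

1

First differences: 2, -2, -12, -4, 46, 162. Second differences: -4, -10, 8, 50, 116. Third differences: -6, 18, 42, 66. Fourth differences: 24, 24, 24.
Level-4 differences are constant, so P has degree 4.
Fitting a degree-4 polynomial gives P(n) = n^4 + n³ - 6n² - 8n - 3.
The coefficient of n³ is 1.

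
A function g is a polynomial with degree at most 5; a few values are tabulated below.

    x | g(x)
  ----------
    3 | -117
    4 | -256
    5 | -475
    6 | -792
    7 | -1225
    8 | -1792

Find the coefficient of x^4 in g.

Write g(x) = ax^5 + bx^4 + cx³ + dx² + ex + p; the 6 given values yield a linear system in the 6 coefficients.
Solving, the top 2 coefficients vanish, and g(x) = -3x³ - 4x².
The coefficient of x^4 is 0.

0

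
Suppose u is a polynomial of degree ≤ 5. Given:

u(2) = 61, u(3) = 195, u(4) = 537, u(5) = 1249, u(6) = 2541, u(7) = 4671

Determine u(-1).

7

Write u(m) = am^5 + bm^4 + cm³ + dm² + em + p; the 6 given values yield a linear system in the 6 coefficients.
Solving, the leading coefficient vanishes, and u(m) = 2m^4 - m³ + 3m² + 8m + 9.
Then u(-1) = 7.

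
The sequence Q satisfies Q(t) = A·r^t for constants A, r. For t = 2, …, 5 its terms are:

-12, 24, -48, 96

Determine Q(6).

-192

Consecutive ratio: 24/(-12) = -2, and -48/24 = -2, so r = -2.
Then A·(-2)^2 = -12 gives A = -3, and Q(t) = -3·(-2)^t.
Q(6) = -3·(-2)^6 = -192.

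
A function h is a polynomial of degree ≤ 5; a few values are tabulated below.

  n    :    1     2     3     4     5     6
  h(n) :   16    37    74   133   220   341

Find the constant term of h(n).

Write h(n) = an^5 + bn^4 + cn³ + dn² + en + p; the 6 given values yield a linear system in the 6 coefficients.
Solving, the top 2 coefficients vanish, and h(n) = n³ + 2n² + 8n + 5.
The constant term is h(0) = 5.

5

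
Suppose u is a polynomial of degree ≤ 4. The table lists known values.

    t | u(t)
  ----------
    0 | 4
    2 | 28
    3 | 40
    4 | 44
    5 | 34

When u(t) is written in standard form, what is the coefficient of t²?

5

Write u(t) = at^4 + bt³ + ct² + dt + e; the 5 given values yield a linear system in the 5 coefficients.
Solving, the leading coefficient vanishes, and u(t) = -t³ + 5t² + 6t + 4.
The coefficient of t² is 5.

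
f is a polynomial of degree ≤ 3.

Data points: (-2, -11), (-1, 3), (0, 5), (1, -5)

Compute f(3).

First differences: 14, 2, -10. Second differences: -12, -12.
Level-2 differences are constant, so f has degree 2.
Fitting a degree-2 polynomial gives f(m) = -6m² - 4m + 5.
Then f(3) = -61.

-61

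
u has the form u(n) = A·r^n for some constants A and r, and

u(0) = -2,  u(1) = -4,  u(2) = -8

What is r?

2

Consecutive ratio: -4/(-2) = 2, and -8/(-4) = 2, so r = 2.
Then A·2^0 = -2 gives A = -2, and u(n) = -2·2^n.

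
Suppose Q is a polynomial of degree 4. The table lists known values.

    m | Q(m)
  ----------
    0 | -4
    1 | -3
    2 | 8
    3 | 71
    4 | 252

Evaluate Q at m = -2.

-24

Write Q(m) = am^4 + bm³ + cm² + dm + e; the 5 given values yield a linear system in the 5 coefficients.
Solving, Q(m) = m^4 + m³ - 5m² + 4m - 4.
Then Q(-2) = -24.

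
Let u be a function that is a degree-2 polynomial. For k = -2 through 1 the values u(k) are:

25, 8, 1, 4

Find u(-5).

136

First differences: -17, -7, 3. Second differences: 10, 10.
Level-2 differences are constant, so u has degree 2.
Fitting a degree-2 polynomial gives u(k) = 5k² - 2k + 1.
Then u(-5) = 136.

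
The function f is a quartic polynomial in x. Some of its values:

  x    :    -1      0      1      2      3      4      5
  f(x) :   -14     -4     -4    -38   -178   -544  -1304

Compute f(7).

Write f(x) = ax^4 + bx³ + cx² + dx + e; the 7 given values yield a linear system in the 5 coefficients.
Solving, f(x) = -2x^4 - 3x² + 5x - 4.
Then f(7) = -4918.

-4918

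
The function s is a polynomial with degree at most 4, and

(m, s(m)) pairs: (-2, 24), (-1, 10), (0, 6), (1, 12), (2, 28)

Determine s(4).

90

Write s(m) = am^4 + bm³ + cm² + dm + e; the 5 given values yield a linear system in the 5 coefficients.
Solving, the top 2 coefficients vanish, and s(m) = 5m² + m + 6.
Then s(4) = 90.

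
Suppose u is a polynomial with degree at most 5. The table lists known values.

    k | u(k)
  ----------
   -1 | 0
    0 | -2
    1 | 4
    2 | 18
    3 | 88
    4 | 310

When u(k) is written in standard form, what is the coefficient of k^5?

0

First differences: -2, 6, 14, 70, 222. Second differences: 8, 8, 56, 152. Third differences: 0, 48, 96. Fourth differences: 48, 48.
Level-4 differences are constant, so u has degree 4.
Fitting a degree-4 polynomial gives u(k) = 2k^4 - 4k³ + 2k² + 6k - 2.
The coefficient of k^5 is 0.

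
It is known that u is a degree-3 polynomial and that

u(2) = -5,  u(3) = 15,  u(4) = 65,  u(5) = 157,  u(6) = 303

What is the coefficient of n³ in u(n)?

2

First differences: 20, 50, 92, 146. Second differences: 30, 42, 54. Third differences: 12, 12.
Level-3 differences are constant, so u has degree 3.
Fitting a degree-3 polynomial gives u(n) = 2n³ - 3n² - 3n - 3.
The coefficient of n³ is 2.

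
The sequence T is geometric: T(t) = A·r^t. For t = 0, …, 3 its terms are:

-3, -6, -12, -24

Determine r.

2

Consecutive ratio: -6/(-3) = 2, and -12/(-6) = 2, so r = 2.
Then A·2^0 = -3 gives A = -3, and T(t) = -3·2^t.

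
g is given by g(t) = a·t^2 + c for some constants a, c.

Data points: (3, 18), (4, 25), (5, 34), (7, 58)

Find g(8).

73

From g(3) = 18 and g(4) = 25: 9a + c = 18 and 16a + c = 25.
Subtracting: 7a = 7, so a = 1; then c = 18 − 1·9 = 9.
So g(t) = 1t² + 9, and g(8) = 73.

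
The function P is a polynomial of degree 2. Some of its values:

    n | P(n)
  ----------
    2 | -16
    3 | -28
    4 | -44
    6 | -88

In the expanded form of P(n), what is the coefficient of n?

Write P(n) = an² + bn + c; the 4 given values yield a linear system in the 3 coefficients.
Solving, P(n) = -2n² - 2n - 4.
The coefficient of n is -2.

-2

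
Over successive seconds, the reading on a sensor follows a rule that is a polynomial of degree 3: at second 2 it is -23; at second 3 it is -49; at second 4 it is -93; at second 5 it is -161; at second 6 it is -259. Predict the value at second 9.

-793

Write the value at x as g(x).
First differences: -26, -44, -68, -98. Second differences: -18, -24, -30. Third differences: -6, -6.
Level-3 differences are constant, so g has degree 3.
Fitting a degree-3 polynomial gives g(x) = -x³ - 7x - 1.
Then g(9) = -793.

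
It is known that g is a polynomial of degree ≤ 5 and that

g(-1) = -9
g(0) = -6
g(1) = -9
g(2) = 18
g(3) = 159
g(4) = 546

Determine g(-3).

63

First differences: 3, -3, 27, 141, 387. Second differences: -6, 30, 114, 246. Third differences: 36, 84, 132. Fourth differences: 48, 48.
Level-4 differences are constant, so g has degree 4.
Fitting a degree-4 polynomial gives g(t) = 2t^4 + 2t³ - 5t² - 2t - 6.
Then g(-3) = 63.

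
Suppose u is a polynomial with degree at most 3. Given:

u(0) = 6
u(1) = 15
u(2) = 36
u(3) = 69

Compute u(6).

240

Write u(x) = ax³ + bx² + cx + d; the 4 given values yield a linear system in the 4 coefficients.
Solving, the leading coefficient vanishes, and u(x) = 6x² + 3x + 6.
Then u(6) = 240.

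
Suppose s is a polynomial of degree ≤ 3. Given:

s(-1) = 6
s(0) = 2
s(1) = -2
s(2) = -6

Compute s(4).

First differences: -4, -4, -4.
Level-1 differences are constant, so s has degree 1.
Fitting a degree-1 polynomial gives s(n) = -4n + 2.
Then s(4) = -14.

-14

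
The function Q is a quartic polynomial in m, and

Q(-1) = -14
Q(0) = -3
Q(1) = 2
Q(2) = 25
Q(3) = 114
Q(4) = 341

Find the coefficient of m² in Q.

First differences: 11, 5, 23, 89, 227. Second differences: -6, 18, 66, 138. Third differences: 24, 48, 72. Fourth differences: 24, 24.
Level-4 differences are constant, so Q has degree 4.
Fitting a degree-4 polynomial gives Q(m) = m^4 + 2m³ - 4m² + 6m - 3.
The coefficient of m² is -4.

-4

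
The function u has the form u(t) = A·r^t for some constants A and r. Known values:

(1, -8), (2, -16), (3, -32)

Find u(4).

Consecutive ratio: -16/(-8) = 2, and -32/(-16) = 2, so r = 2.
Then A·2^1 = -8 gives A = -4, and u(t) = -4·2^t.
u(4) = -4·2^4 = -64.

-64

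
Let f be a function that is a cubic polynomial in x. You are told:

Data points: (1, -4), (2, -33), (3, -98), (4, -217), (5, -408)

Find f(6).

First differences: -29, -65, -119, -191. Second differences: -36, -54, -72. Third differences: -18, -18.
Level-3 differences are constant, so f has degree 3.
Fitting a degree-3 polynomial gives f(x) = -3x³ - 8x + 7.
Then f(6) = -689.

-689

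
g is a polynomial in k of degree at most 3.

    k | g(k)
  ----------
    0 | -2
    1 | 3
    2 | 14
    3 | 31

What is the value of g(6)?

First differences: 5, 11, 17. Second differences: 6, 6.
Level-2 differences are constant, so g has degree 2.
Fitting a degree-2 polynomial gives g(k) = 3k² + 2k - 2.
Then g(6) = 118.

118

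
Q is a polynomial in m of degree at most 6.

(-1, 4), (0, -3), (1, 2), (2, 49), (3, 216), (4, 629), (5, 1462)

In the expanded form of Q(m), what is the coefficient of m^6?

0

Write Q(m) = am^6 + bm^5 + cm^4 + dm³ + em² + pm + q; the 7 given values yield a linear system in the 7 coefficients.
Solving, the top 2 coefficients vanish, and Q(m) = 2m^4 + m³ + 4m² - 2m - 3.
The coefficient of m^6 is 0.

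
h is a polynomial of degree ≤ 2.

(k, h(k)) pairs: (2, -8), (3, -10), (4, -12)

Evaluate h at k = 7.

First differences: -2, -2.
Level-1 differences are constant, so h has degree 1.
Fitting a degree-1 polynomial gives h(k) = -2k - 4.
Then h(7) = -18.

-18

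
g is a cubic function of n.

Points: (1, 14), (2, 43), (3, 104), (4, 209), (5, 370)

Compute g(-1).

4

Write g(n) = an³ + bn² + cn + d; the 5 given values yield a linear system in the 4 coefficients.
Solving, g(n) = 2n³ + 4n² + 3n + 5.
Then g(-1) = 4.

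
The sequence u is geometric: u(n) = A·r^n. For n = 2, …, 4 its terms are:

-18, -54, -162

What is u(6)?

Consecutive ratio: -54/(-18) = 3, and -162/(-54) = 3, so r = 3.
Then A·3^2 = -18 gives A = -2, and u(n) = -2·3^n.
u(6) = -2·3^6 = -1458.

-1458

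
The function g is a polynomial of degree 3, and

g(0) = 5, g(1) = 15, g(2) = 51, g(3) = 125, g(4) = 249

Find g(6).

First differences: 10, 36, 74, 124. Second differences: 26, 38, 50. Third differences: 12, 12.
Level-3 differences are constant, so g has degree 3.
Fitting a degree-3 polynomial gives g(n) = 2n³ + 7n² + n + 5.
Then g(6) = 695.

695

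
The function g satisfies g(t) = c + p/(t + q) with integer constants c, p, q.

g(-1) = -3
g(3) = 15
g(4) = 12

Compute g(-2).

(g(t) − c)(t + q) = p for each data point; the three points give a linear system in c and q, then p follows.
Solving: c = 6, q = -1, p = 18, so g(t) = 6 + 18/(t − 1).
Then g(-2) = 6 + 18/(-3) = 0.

0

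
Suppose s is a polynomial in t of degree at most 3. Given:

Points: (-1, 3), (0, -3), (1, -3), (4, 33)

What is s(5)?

57

Write s(t) = at³ + bt² + ct + d; the 4 given values yield a linear system in the 4 coefficients.
Solving, the leading coefficient vanishes, and s(t) = 3t² - 3t - 3.
Then s(5) = 57.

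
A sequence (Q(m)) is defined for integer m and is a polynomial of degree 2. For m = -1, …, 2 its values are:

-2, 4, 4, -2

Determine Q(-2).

First differences: 6, 0, -6. Second differences: -6, -6.
Level-2 differences are constant, so Q has degree 2.
Fitting a degree-2 polynomial gives Q(m) = -3m² + 3m + 4.
Then Q(-2) = -14.

-14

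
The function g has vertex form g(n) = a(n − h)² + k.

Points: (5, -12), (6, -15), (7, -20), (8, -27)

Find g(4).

-11

First differences -3, -5, -7; second difference -2 = 2a, so a = -1.
Expanding, the n-coefficient is −2ah = 2h; matching it to the data gives h = 4, and then k = -11.
So g(n) = -1(n − 4)² − 11.
g(4) = -1·0² − 11 = -11.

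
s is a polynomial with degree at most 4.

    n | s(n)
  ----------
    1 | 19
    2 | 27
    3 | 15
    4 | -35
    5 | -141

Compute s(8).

First differences: 8, -12, -50, -106. Second differences: -20, -38, -56. Third differences: -18, -18.
Level-3 differences are constant, so s has degree 3.
Fitting a degree-3 polynomial gives s(n) = -3n³ + 8n² + 5n + 9.
Then s(8) = -975.

-975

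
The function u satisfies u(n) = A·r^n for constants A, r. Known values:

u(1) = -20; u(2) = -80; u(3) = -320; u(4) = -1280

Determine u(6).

Consecutive ratio: -80/(-20) = 4, and -320/(-80) = 4, so r = 4.
Then A·4^1 = -20 gives A = -5, and u(n) = -5·4^n.
u(6) = -5·4^6 = -20480.

-20480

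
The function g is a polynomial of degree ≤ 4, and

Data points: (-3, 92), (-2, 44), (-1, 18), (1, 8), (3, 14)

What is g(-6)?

428

Write g(k) = ak^4 + bk³ + ck² + dk + e; the 5 given values yield a linear system in the 5 coefficients.
Solving, the leading coefficient vanishes, and g(k) = -k³ + 5k² - 4k + 8.
Then g(-6) = 428.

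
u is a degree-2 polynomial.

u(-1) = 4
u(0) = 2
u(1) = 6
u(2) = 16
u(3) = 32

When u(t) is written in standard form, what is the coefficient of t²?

Write u(t) = at² + bt + c; the 5 given values yield a linear system in the 3 coefficients.
Solving, u(t) = 3t² + t + 2.
The coefficient of t² is 3.

3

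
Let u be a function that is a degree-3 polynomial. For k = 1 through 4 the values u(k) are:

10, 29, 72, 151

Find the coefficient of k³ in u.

Write u(k) = ak³ + bk² + ck + d; the 4 given values yield a linear system in the 4 coefficients.
Solving, u(k) = 2k³ + 5k + 3.
The coefficient of k³ is 2.

2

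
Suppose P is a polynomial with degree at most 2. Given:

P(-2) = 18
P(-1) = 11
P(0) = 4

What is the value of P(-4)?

First differences: -7, -7.
Level-1 differences are constant, so P has degree 1.
Fitting a degree-1 polynomial gives P(n) = -7n + 4.
Then P(-4) = 32.

32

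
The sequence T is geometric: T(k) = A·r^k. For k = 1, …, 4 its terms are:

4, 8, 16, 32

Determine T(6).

128

Consecutive ratio: 8/4 = 2, and 16/8 = 2, so r = 2.
Then A·2^1 = 4 gives A = 2, and T(k) = 2·2^k.
T(6) = 2·2^6 = 128.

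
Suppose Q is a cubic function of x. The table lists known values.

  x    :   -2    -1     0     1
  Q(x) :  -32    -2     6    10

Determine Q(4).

178

Write Q(x) = ax³ + bx² + cx + d; the 4 given values yield a linear system in the 4 coefficients.
Solving, Q(x) = 3x³ - 2x² + 3x + 6.
Then Q(4) = 178.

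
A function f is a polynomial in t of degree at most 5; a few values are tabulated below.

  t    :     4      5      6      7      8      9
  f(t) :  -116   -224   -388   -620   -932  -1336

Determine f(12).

First differences: -108, -164, -232, -312, -404. Second differences: -56, -68, -80, -92. Third differences: -12, -12, -12.
Level-3 differences are constant, so f has degree 3.
Fitting a degree-3 polynomial gives f(t) = -2t³ + 2t² - 4t - 4.
Then f(12) = -3220.

-3220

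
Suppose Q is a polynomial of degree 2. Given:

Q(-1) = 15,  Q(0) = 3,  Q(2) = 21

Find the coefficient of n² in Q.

7

Write Q(n) = an² + bn + c; the 3 given values yield a linear system in the 3 coefficients.
Solving, Q(n) = 7n² - 5n + 3.
The coefficient of n² is 7.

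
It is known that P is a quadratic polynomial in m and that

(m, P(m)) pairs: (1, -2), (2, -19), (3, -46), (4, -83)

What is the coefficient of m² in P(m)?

-5

Write P(m) = am² + bm + c; the 4 given values yield a linear system in the 3 coefficients.
Solving, P(m) = -5m² - 2m + 5.
The coefficient of m² is -5.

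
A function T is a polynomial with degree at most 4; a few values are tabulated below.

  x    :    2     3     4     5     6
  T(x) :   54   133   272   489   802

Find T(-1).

Write T(x) = ax^4 + bx³ + cx² + dx + e; the 5 given values yield a linear system in the 5 coefficients.
Solving, the leading coefficient vanishes, and T(x) = 3x³ + 3x² + 7x + 4.
Then T(-1) = -3.

-3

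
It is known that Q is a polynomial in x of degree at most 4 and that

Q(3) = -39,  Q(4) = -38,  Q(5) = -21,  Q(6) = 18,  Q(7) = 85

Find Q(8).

186

First differences: 1, 17, 39, 67. Second differences: 16, 22, 28. Third differences: 6, 6.
Level-3 differences are constant, so Q has degree 3.
Fitting a degree-3 polynomial gives Q(x) = x³ - 4x² - 8x - 6.
Then Q(8) = 186.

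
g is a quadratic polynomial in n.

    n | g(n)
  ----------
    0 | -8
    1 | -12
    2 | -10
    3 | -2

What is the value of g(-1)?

2

First differences: -4, 2, 8. Second differences: 6, 6.
Level-2 differences are constant, so g has degree 2.
Fitting a degree-2 polynomial gives g(n) = 3n² - 7n - 8.
Then g(-1) = 2.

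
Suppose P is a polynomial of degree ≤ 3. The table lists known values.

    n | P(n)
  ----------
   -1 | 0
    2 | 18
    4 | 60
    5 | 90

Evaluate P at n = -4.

36

Write P(n) = an³ + bn² + cn + d; the 4 given values yield a linear system in the 4 coefficients.
Solving, the leading coefficient vanishes, and P(n) = 3n² + 3n.
Then P(-4) = 36.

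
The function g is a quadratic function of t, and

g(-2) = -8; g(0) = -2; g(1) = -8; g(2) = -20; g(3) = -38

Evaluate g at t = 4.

Write g(t) = at² + bt + c; the 5 given values yield a linear system in the 3 coefficients.
Solving, g(t) = -3t² - 3t - 2.
Then g(4) = -62.

-62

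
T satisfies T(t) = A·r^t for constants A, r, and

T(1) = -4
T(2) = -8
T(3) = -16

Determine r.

Consecutive ratio: -8/(-4) = 2, and -16/(-8) = 2, so r = 2.
Then A·2^1 = -4 gives A = -2, and T(t) = -2·2^t.

2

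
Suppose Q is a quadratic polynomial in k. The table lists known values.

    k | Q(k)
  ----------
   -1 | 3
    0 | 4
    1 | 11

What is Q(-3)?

19

Write Q(k) = ak² + bk + c; the 3 given values yield a linear system in the 3 coefficients.
Solving, Q(k) = 3k² + 4k + 4.
Then Q(-3) = 19.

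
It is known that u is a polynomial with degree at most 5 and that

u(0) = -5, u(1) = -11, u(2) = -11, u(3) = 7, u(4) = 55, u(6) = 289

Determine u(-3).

-71

Write u(x) = ax^5 + bx^4 + cx³ + dx² + ex + p; the 6 given values yield a linear system in the 6 coefficients.
Solving, the top 2 coefficients vanish, and u(x) = 2x³ - 3x² - 5x - 5.
Then u(-3) = -71.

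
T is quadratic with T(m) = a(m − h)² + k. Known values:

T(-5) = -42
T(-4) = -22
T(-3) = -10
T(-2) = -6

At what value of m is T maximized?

First differences 20, 12, 4; second difference -8 = 2a, so a = -4.
Expanding, the m-coefficient is −2ah = 8h; matching it to the data gives h = -2, and then k = -6.
So T(m) = -4(m + 2)² − 6.
Hence h = -2.

-2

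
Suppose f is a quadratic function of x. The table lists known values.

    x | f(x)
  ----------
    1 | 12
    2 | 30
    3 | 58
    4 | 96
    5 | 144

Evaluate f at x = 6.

Write f(x) = ax² + bx + c; the 5 given values yield a linear system in the 3 coefficients.
Solving, f(x) = 5x² + 3x + 4.
Then f(6) = 202.

202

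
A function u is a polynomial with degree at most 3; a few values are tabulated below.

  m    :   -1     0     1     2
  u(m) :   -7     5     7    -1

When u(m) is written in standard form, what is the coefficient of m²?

-5

First differences: 12, 2, -8. Second differences: -10, -10.
Level-2 differences are constant, so u has degree 2.
Fitting a degree-2 polynomial gives u(m) = -5m² + 7m + 5.
The coefficient of m² is -5.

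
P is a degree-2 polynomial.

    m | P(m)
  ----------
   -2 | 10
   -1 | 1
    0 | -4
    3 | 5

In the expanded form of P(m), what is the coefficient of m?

-3

Write P(m) = am² + bm + c; the 4 given values yield a linear system in the 3 coefficients.
Solving, P(m) = 2m² - 3m - 4.
The coefficient of m is -3.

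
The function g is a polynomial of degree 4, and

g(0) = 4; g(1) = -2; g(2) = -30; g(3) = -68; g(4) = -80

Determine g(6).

238

Write g(x) = ax^4 + bx³ + cx² + dx + e; the 5 given values yield a linear system in the 5 coefficients.
Solving, g(x) = x^4 - 4x³ - 6x² + 3x + 4.
Then g(6) = 238.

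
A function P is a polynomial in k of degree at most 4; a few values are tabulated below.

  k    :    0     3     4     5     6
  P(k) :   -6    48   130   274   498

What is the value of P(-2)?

-62

Write P(k) = ak^4 + bk³ + ck² + dk + e; the 5 given values yield a linear system in the 5 coefficients.
Solving, the leading coefficient vanishes, and P(k) = 3k³ - 5k² + 6k - 6.
Then P(-2) = -62.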